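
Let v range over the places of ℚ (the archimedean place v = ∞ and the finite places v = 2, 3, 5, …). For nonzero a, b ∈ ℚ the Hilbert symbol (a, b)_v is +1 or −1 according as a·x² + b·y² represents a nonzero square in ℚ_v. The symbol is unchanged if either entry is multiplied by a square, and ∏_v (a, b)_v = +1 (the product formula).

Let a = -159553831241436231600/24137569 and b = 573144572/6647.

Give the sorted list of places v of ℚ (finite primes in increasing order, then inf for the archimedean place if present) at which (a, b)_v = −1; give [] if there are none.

(a, b) ≡ (-1771, 3289) mod (ℚ^×)²; places V = {2, 3, 5, 7, 11, 13, 17, 23, ∞}.
(a,b)_13: α=6, u≡12; β=3, v≡11 (mod 13); (12|13)=+1, (11|13)=-1; sign (−1)^0·+1^3·-1^6 = +1.
(a,b)_3: α=6, u≡2; β=0, v≡1 (mod 3); (2|3)=-1, (1|3)=+1; sign (−1)^0·-1^0·+1^6 = +1.
(a,b)_5: α=2, u≡4; β=0, v≡1 (mod 5); (4|5)=+1, (1|5)=+1; sign (−1)^0·+1^0·+1^2 = +1.
(a,b)_2: α=4, β=2; u≡5, v≡1 (mod 8); ε(u)ε(v)=0·0, αω(v)=4·0, βω(u)=2·1; sum ≡ 0  ⇒  +1.
(a,b)_17: α=-6, u≡5; β=-2, v≡13 (mod 17); (5|17)=-1, (13|17)=+1; sign (−1)^0·-1^-2·+1^-6 = +1.
(a,b)_∞: sgn(-1771)=−, sgn(3289)=+, so +1.
(a,b)_11: α=3, u≡5; β=3, v≡2 (mod 11); (5|11)=+1, (2|11)=-1; sign (−1)^1·+1^3·-1^3 = +1.
(a,b)_7: α=1, u≡6; β=2, v≡6 (mod 7); (6|7)=-1, (6|7)=-1; sign (−1)^0·-1^2·-1^1 = -1.
(a,b)_23: α=3, u≡17; β=-1, v≡11 (mod 23); (17|23)=-1, (11|23)=-1; sign (−1)^1·-1^-1·-1^3 = -1.
Ram(-1771, 3289) = {7, 23}; no ℚ_7-point on the conic.

[7, 23]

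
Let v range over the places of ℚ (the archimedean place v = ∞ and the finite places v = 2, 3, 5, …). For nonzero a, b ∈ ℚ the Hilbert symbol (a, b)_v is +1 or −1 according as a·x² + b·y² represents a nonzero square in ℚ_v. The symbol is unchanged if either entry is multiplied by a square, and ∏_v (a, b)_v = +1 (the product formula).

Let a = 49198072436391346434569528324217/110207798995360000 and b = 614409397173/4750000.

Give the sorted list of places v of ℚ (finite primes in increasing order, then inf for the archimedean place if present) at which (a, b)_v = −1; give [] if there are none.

[13, 19]

(a, b) ≡ (36777, 20264127) mod (ℚ^×)²; places V = {2, 3, 5, 7, 11, 13, 19, 23, 29, 41, ∞}.
(a,b)_7: α=8, u≡3; β=0, v≡4 (mod 7); (3|7)=-1, (4|7)=+1; sign (−1)^0·-1^0·+1^8 = +1.
(a,b)_3: α=9, u≡1; β=3, v≡2 (mod 3); (1|3)=+1, (2|3)=-1; sign (−1)^1·+1^3·-1^9 = +1.
(a,b)_23: α=7, u≡1; β=3, v≡19 (mod 23); (1|23)=+1, (19|23)=-1; sign (−1)^1·+1^3·-1^7 = +1.
(a,b)_41: α=3, u≡25; β=1, v≡37 (mod 41); (25|41)=+1, (37|41)=+1; sign (−1)^0·+1^1·+1^3 = +1.
(a,b)_2: α=-8, β=-4; u≡1, v≡7 (mod 8); ε(u)ε(v)=0·1, αω(v)=-8·0, βω(u)=-4·0; sum ≡ 0  ⇒  +1.
(a,b)_∞: sgn(36777)=+, sgn(20264127)=+, so +1.
(a,b)_19: α=-6, u≡8; β=-1, v≡16 (mod 19); (8|19)=-1, (16|19)=+1; sign (−1)^0·-1^-1·+1^-6 = -1.
(a,b)_11: α=-4, u≡4; β=2, v≡5 (mod 11); (4|11)=+1, (5|11)=+1; sign (−1)^0·+1^2·+1^-4 = +1.
(a,b)_5: α=-4, u≡2; β=-6, v≡2 (mod 5); (2|5)=-1, (2|5)=-1; sign (−1)^0·-1^-6·-1^-4 = +1.
(a,b)_29: α=2, u≡5; β=1, v≡3 (mod 29); (5|29)=+1, (3|29)=-1; sign (−1)^0·+1^1·-1^2 = +1.
(a,b)_13: α=3, u≡11; β=1, v≡10 (mod 13); (11|13)=-1, (10|13)=+1; sign (−1)^0·-1^1·+1^3 = -1.
(36777, 20264127 / ℚ) ramifies at {13, 19}: a division algebra.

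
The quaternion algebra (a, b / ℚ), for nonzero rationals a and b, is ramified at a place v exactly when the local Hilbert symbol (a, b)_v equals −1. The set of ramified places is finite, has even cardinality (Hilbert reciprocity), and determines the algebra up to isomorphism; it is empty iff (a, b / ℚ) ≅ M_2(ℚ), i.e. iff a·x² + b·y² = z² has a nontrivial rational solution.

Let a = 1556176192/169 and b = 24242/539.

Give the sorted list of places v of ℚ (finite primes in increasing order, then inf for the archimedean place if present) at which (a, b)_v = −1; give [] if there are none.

Mod squares: a ≡ 24315253, b ≡ 266662. Check v ∈ {∞, 2, 7, 11, 13, 17, 23, 29, 31, 37, 43}.
v=29: a=29^1·(≡24), b=29^0·(≡5) mod 29; (24|29)=+1, (5|29)=+1; (−1)^{1·0·14}·(+1)^0·(+1)^1 = +1.
v=37: a=37^1·(≡26), b=37^0·(≡25) mod 37; (26|37)=+1, (25|37)=+1; (−1)^{1·0·18}·(+1)^0·(+1)^1 = +1.
v=31: a=31^1·(≡9), b=31^1·(≡29) mod 31; (9|31)=+1, (29|31)=-1; (−1)^{1·1·15}·(+1)^1·(-1)^1 = +1.
v=∞: 24315253 > 0 and 266662 > 0  ⇒  (a,b)_∞ = +1.
v=2: v_2(a)=6, v_2(b)=1; units ≡ 5, 3 (mod 8); ε·ε+αω+βω = 0·1+6·1+1·1 ≡ 1  ⇒  (a,b)_2 = -1.
v=11: a=11^0·(≡8), b=11^-1·(≡4) mod 11; (8|11)=-1, (4|11)=+1; (−1)^{0·-1·5}·(-1)^-1·(+1)^0 = -1.
v=23: a=23^0·(≡7), b=23^1·(≡18) mod 23; (7|23)=-1, (18|23)=+1; (−1)^{0·1·11}·(-1)^1·(+1)^0 = -1.
v=17: a=17^1·(≡5), b=17^1·(≡14) mod 17; (5|17)=-1, (14|17)=-1; (−1)^{1·1·8}·(-1)^1·(-1)^1 = +1.
v=13: a=13^-2·(≡12), b=13^0·(≡6) mod 13; (12|13)=+1, (6|13)=-1; (−1)^{-2·0·6}·(+1)^0·(-1)^-2 = +1.
v=7: a=7^0·(≡4), b=7^-2·(≡2) mod 7; (4|7)=+1, (2|7)=+1; (−1)^{0·-2·3}·(+1)^-2·(+1)^0 = +1.
v=43: a=43^1·(≡25), b=43^0·(≡22) mod 43; (25|43)=+1, (22|43)=-1; (−1)^{1·0·21}·(+1)^0·(-1)^1 = -1.
(24315253, 266662 / ℚ) ramifies at {2, 11, 23, 43}: a division algebra.

[2, 11, 23, 43]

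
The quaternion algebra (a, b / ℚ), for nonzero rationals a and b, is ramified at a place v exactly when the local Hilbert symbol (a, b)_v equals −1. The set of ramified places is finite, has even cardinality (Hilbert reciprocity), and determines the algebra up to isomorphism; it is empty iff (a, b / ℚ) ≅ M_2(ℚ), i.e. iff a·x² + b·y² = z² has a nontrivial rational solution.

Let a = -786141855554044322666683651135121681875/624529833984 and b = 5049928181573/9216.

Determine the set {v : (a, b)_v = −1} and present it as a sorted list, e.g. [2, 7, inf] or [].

(a, b) ≡ (-5107219, 4321493) mod (ℚ^×)²; places V = {2, 3, 5, 7, 11, 13, 19, 23, 29, 31, 47, ∞}.
(a,b)_7: α=-6, u≡2; β=0, v≡4 (mod 7); (2|7)=+1, (4|7)=+1; sign (−1)^0·+1^0·+1^-6 = +1.
(a,b)_47: α=6, u≡25; β=2, v≡46 (mod 47); (25|47)=+1, (46|47)=-1; sign (−1)^0·+1^2·-1^6 = +1.
(a,b)_29: α=3, u≡24; β=1, v≡14 (mod 29); (24|29)=+1, (14|29)=-1; sign (−1)^0·+1^1·-1^3 = -1.
(a,b)_13: α=1, u≡10; β=0, v≡11 (mod 13); (10|13)=+1, (11|13)=-1; sign (−1)^0·+1^0·-1^1 = -1.
(a,b)_31: α=3, u≡4; β=1, v≡17 (mod 31); (4|31)=+1, (17|31)=-1; sign (−1)^1·+1^1·-1^3 = +1.
(a,b)_3: α=-4, u≡2; β=-2, v≡2 (mod 3); (2|3)=-1, (2|3)=-1; sign (−1)^0·-1^-2·-1^-4 = +1.
(a,b)_23: α=9, u≡2; β=3, v≡6 (mod 23); (2|23)=+1, (6|23)=+1; sign (−1)^1·+1^3·+1^9 = -1.
(a,b)_2: α=-16, β=-10; u≡5, v≡5 (mod 8); ε(u)ε(v)=0·0, αω(v)=-16·1, βω(u)=-10·1; sum ≡ 0  ⇒  +1.
(a,b)_5: α=4, u≡1; β=0, v≡3 (mod 5); (1|5)=+1, (3|5)=-1; sign (−1)^0·+1^0·-1^4 = +1.
(a,b)_19: α=3, u≡17; β=1, v≡11 (mod 19); (17|19)=+1, (11|19)=+1; sign (−1)^1·+1^1·+1^3 = -1.
(a,b)_11: α=0, u≡3; β=1, v≡9 (mod 11); (3|11)=+1, (9|11)=+1; sign (−1)^0·+1^1·+1^0 = +1.
(a,b)_∞: sgn(-5107219)=−, sgn(4321493)=+, so +1.
(-5107219, 4321493 / ℚ) ramifies at {13, 19, 23, 29}: a division algebra.

[13, 19, 23, 29]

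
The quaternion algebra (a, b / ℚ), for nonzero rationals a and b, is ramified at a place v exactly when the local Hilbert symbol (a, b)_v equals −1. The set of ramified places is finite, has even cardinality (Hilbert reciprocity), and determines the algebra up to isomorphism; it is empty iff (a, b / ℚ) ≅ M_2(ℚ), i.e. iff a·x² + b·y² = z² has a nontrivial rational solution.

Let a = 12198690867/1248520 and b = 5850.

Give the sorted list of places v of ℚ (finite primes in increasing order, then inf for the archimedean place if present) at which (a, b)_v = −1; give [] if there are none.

(a, b) ≡ (390, 26) mod (ℚ^×)²; places V = {2, 3, 5, 7, 11, 13, 17, 31, ∞}.
(a,b)_5: α=-1, u≡3; β=2, v≡4 (mod 5); (3|5)=-1, (4|5)=+1; sign (−1)^0·-1^2·+1^-1 = +1.
(a,b)_∞: sgn(390)=+, sgn(26)=+, so +1.
(a,b)_13: α=-1, u≡10; β=1, v≡8 (mod 13); (10|13)=+1, (8|13)=-1; sign (−1)^0·+1^1·-1^-1 = -1.
(a,b)_7: α=-4, u≡3; β=0, v≡5 (mod 7); (3|7)=-1, (5|7)=-1; sign (−1)^0·-1^0·-1^-4 = +1.
(a,b)_11: α=4, u≡4; β=0, v≡9 (mod 11); (4|11)=+1, (9|11)=+1; sign (−1)^0·+1^0·+1^4 = +1.
(a,b)_31: α=2, u≡8; β=0, v≡22 (mod 31); (8|31)=+1, (22|31)=-1; sign (−1)^0·+1^0·-1^2 = +1.
(a,b)_17: α=2, u≡1; β=0, v≡2 (mod 17); (1|17)=+1, (2|17)=+1; sign (−1)^0·+1^0·+1^2 = +1.
(a,b)_3: α=1, u≡1; β=2, v≡2 (mod 3); (1|3)=+1, (2|3)=-1; sign (−1)^0·+1^2·-1^1 = -1.
(a,b)_2: α=-3, β=1; u≡3, v≡5 (mod 8); ε(u)ε(v)=1·0, αω(v)=-3·1, βω(u)=1·1; sum ≡ 0  ⇒  +1.
|Ram(390, 26)| = 2, even; anisotropic at {3, 13}.

[3, 13]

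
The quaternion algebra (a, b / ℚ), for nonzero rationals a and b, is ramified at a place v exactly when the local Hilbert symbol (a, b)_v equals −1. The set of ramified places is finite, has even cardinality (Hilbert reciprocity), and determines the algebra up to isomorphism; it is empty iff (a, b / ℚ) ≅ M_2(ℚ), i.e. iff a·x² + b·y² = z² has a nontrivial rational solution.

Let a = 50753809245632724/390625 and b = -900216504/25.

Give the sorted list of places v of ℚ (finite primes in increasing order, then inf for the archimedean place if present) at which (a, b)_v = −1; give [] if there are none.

[2, 23]

Mod squares: a ≡ 1309, b ≡ -9614. Check v ∈ {∞, 2, 3, 5, 7, 11, 17, 19, 23}.
v=19: a=19^2·(≡16), b=19^1·(≡11) mod 19; (16|19)=+1, (11|19)=+1; (−1)^{2·1·9}·(+1)^1·(+1)^2 = +1.
v=17: a=17^5·(≡1), b=17^2·(≡1) mod 17; (1|17)=+1, (1|17)=+1; (−1)^{5·2·8}·(+1)^2·(+1)^5 = +1.
v=2: v_2(a)=2, v_2(b)=3; units ≡ 5, 1 (mod 8); ε·ε+αω+βω = 0·0+2·0+3·1 ≡ 1  ⇒  (a,b)_2 = -1.
v=∞: 1309 > 0 and -9614 < 0  ⇒  (a,b)_∞ = +1.
v=11: a=11^1·(≡9), b=11^1·(≡8) mod 11; (9|11)=+1, (8|11)=-1; (−1)^{1·1·5}·(+1)^1·(-1)^1 = +1.
v=23: a=23^0·(≡21), b=23^1·(≡17) mod 23; (21|23)=-1, (17|23)=-1; (−1)^{0·1·11}·(-1)^1·(-1)^0 = -1.
v=3: a=3^8·(≡1), b=3^4·(≡1) mod 3; (1|3)=+1, (1|3)=+1; (−1)^{8·4·1}·(+1)^4·(+1)^8 = +1.
v=7: a=7^3·(≡6), b=7^0·(≡4) mod 7; (6|7)=-1, (4|7)=+1; (−1)^{3·0·3}·(-1)^0·(+1)^3 = +1.
v=5: a=5^-8·(≡4), b=5^-2·(≡1) mod 5; (4|5)=+1, (1|5)=+1; (−1)^{-8·-2·2}·(+1)^-2·(+1)^-8 = +1.
Ram(1309, -9614) = {2, 23}; no ℚ_2-point on the conic.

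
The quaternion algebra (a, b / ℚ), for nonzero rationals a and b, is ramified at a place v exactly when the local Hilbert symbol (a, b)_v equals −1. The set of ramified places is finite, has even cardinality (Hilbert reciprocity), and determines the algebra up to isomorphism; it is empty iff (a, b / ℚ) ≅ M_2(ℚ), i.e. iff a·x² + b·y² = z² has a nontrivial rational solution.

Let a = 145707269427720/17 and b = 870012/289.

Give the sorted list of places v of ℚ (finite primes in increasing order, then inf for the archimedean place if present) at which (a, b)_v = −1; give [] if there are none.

(a, b) ≡ (13090, 143) mod (ℚ^×)²; places V = {2, 3, 5, 7, 11, 13, 17, ∞}.
(a,b)_13: α=6, u≡10; β=3, v≡2 (mod 13); (10|13)=+1, (2|13)=-1; sign (−1)^0·+1^3·-1^6 = +1.
(a,b)_2: α=3, β=2; u≡1, v≡7 (mod 8); ε(u)ε(v)=0·1, αω(v)=3·0, βω(u)=2·0; sum ≡ 0  ⇒  +1.
(a,b)_3: α=4, u≡1; β=2, v≡2 (mod 3); (1|3)=+1, (2|3)=-1; sign (−1)^0·+1^2·-1^4 = +1.
(a,b)_∞: sgn(13090)=+, sgn(143)=+, so +1.
(a,b)_7: α=1, u≡2; β=0, v≡5 (mod 7); (2|7)=+1, (5|7)=-1; sign (−1)^0·+1^0·-1^1 = -1.
(a,b)_5: α=1, u≡2; β=0, v≡3 (mod 5); (2|5)=-1, (3|5)=-1; sign (−1)^0·-1^0·-1^1 = -1.
(a,b)_17: α=-1, u≡7; β=-2, v≡3 (mod 17); (7|17)=-1, (3|17)=-1; sign (−1)^0·-1^-2·-1^-1 = -1.
(a,b)_11: α=3, u≡8; β=1, v≡8 (mod 11); (8|11)=-1, (8|11)=-1; sign (−1)^1·-1^1·-1^3 = -1.
Ram(13090, 143) = {5, 7, 11, 17}; no ℚ_5-point on the conic.

[5, 7, 11, 17]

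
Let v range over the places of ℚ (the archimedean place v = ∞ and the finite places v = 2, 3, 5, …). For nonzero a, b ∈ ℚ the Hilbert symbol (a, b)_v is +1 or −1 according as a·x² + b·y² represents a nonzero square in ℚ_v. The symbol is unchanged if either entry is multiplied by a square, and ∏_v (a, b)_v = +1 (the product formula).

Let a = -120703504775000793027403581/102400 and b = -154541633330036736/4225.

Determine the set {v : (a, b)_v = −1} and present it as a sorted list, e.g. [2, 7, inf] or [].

[2, 29, 47, inf]

(a, b) ≡ (-989, -1285309) mod (ℚ^×)²; places V = {2, 3, 5, 7, 13, 23, 29, 41, 43, 47, ∞}.
(a,b)_3: α=2, u≡1; β=4, v≡2 (mod 3); (1|3)=+1, (2|3)=-1; sign (−1)^0·+1^4·-1^2 = +1.
(a,b)_23: α=3, u≡2; β=1, v≡7 (mod 23); (2|23)=+1, (7|23)=-1; sign (−1)^1·+1^1·-1^3 = +1.
(a,b)_∞: sgn(-989)=−, sgn(-1285309)=−, so -1.
(a,b)_47: α=2, u≡41; β=1, v≡17 (mod 47); (41|47)=-1, (17|47)=+1; sign (−1)^0·-1^1·+1^2 = -1.
(a,b)_29: α=2, u≡19; β=1, v≡1 (mod 29); (19|29)=-1, (1|29)=+1; sign (−1)^0·-1^1·+1^2 = -1.
(a,b)_7: α=4, u≡5; β=2, v≡5 (mod 7); (5|7)=-1, (5|7)=-1; sign (−1)^0·-1^2·-1^4 = +1.
(a,b)_43: α=5, u≡8; β=2, v≡36 (mod 43); (8|43)=-1, (36|43)=+1; sign (−1)^0·-1^2·+1^5 = +1.
(a,b)_5: α=-2, u≡4; β=-2, v≡1 (mod 5); (4|5)=+1, (1|5)=+1; sign (−1)^0·+1^-2·+1^-2 = +1.
(a,b)_13: α=0, u≡1; β=-2, v≡4 (mod 13); (1|13)=+1, (4|13)=+1; sign (−1)^0·+1^-2·+1^0 = +1.
(a,b)_41: α=2, u≡16; β=1, v≡37 (mod 41); (16|41)=+1, (37|41)=+1; sign (−1)^0·+1^1·+1^2 = +1.
(a,b)_2: α=-12, β=14; u≡3, v≡3 (mod 8); ε(u)ε(v)=1·1, αω(v)=-12·1, βω(u)=14·1; sum ≡ 1  ⇒  -1.
|Ram(-989, -1285309)| = 4, even; anisotropic at {2, 29, 47, ∞}.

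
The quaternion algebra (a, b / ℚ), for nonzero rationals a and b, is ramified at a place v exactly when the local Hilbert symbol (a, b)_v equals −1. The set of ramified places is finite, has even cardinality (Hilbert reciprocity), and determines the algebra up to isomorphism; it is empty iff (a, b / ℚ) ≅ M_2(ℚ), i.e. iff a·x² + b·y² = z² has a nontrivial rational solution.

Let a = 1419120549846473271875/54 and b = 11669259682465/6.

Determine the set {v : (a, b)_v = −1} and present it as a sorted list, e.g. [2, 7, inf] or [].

(a, b) ≡ (210, 2310) mod (ℚ^×)²; places V = {2, 3, 5, 7, 11, 17, 19, ∞}.
(a,b)_∞: sgn(210)=+, sgn(2310)=+, so +1.
(a,b)_19: α=4, u≡7; β=2, v≡5 (mod 19); (7|19)=+1, (5|19)=+1; sign (−1)^0·+1^2·+1^4 = +1.
(a,b)_5: α=5, u≡3; β=1, v≡3 (mod 5); (3|5)=-1, (3|5)=-1; sign (−1)^0·-1^1·-1^5 = +1.
(a,b)_3: α=-3, u≡1; β=-1, v≡2 (mod 3); (1|3)=+1, (2|3)=-1; sign (−1)^1·+1^-1·-1^-3 = +1.
(a,b)_2: α=-1, β=-1; u≡1, v≡3 (mod 8); ε(u)ε(v)=0·1, αω(v)=-1·1, βω(u)=-1·0; sum ≡ 1  ⇒  -1.
(a,b)_11: α=4, u≡5; β=3, v≡5 (mod 11); (5|11)=+1, (5|11)=+1; sign (−1)^0·+1^3·+1^4 = +1.
(a,b)_17: α=2, u≡14; β=2, v≡2 (mod 17); (14|17)=-1, (2|17)=+1; sign (−1)^0·-1^2·+1^2 = +1.
(a,b)_7: α=7, u≡4; β=5, v≡2 (mod 7); (4|7)=+1, (2|7)=+1; sign (−1)^1·+1^5·+1^7 = -1.
Ram(210, 2310) = {2, 7}; no ℚ_2-point on the conic.

[2, 7]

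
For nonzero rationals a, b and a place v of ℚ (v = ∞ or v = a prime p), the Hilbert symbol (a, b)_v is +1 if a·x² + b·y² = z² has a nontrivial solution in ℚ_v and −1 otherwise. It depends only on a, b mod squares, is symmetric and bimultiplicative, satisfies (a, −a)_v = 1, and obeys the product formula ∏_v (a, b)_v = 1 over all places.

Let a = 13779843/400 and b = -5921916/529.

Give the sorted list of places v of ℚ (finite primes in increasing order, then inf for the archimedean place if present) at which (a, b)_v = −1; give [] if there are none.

(a, b) ≡ (113883, -1480479) mod (ℚ^×)²; places V = {2, 3, 5, 7, 11, 13, 17, 23, 29, ∞}.
(a,b)_7: α=1, u≡2; β=1, v≡1 (mod 7); (2|7)=+1, (1|7)=+1; sign (−1)^1·+1^1·+1^1 = -1.
(a,b)_13: α=0, u≡9; β=1, v≡3 (mod 13); (9|13)=+1, (3|13)=+1; sign (−1)^0·+1^1·+1^0 = +1.
(a,b)_3: α=1, u≡2; β=1, v≡1 (mod 3); (2|3)=-1, (1|3)=+1; sign (−1)^1·-1^1·+1^1 = +1.
(a,b)_23: α=0, u≡22; β=-2, v≡9 (mod 23); (22|23)=-1, (9|23)=+1; sign (−1)^0·-1^-2·+1^0 = +1.
(a,b)_11: α=3, u≡6; β=1, v≡6 (mod 11); (6|11)=-1, (6|11)=-1; sign (−1)^1·-1^1·-1^3 = -1.
(a,b)_2: α=-4, β=2; u≡3, v≡1 (mod 8); ε(u)ε(v)=1·0, αω(v)=-4·0, βω(u)=2·1; sum ≡ 0  ⇒  +1.
(a,b)_∞: sgn(113883)=+, sgn(-1480479)=−, so +1.
(a,b)_5: α=-2, u≡3; β=0, v≡1 (mod 5); (3|5)=-1, (1|5)=+1; sign (−1)^0·-1^0·+1^-2 = +1.
(a,b)_29: α=1, u≡19; β=1, v≡2 (mod 29); (19|29)=-1, (2|29)=-1; sign (−1)^0·-1^1·-1^1 = +1.
(a,b)_17: α=1, u≡4; β=1, v≡8 (mod 17); (4|17)=+1, (8|17)=+1; sign (−1)^0·+1^1·+1^1 = +1.
Ram(113883, -1480479) = {7, 11}; no ℚ_7-point on the conic.

[7, 11]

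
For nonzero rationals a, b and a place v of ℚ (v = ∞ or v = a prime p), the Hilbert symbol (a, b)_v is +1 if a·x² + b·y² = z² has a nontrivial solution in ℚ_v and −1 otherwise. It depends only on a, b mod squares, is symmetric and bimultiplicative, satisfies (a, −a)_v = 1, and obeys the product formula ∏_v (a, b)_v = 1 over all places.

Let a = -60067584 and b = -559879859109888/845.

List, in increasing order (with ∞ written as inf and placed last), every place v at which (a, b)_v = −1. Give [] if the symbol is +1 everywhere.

[29, inf]

Mod squares: a ≡ -31, b ≡ -290. Check v ∈ {∞, 2, 3, 5, 13, 29, 31}.
v=2: v_2(a)=8, v_2(b)=15; units ≡ 1, 7 (mod 8); ε·ε+αω+βω = 0·1+8·0+15·0 ≡ 0  ⇒  (a,b)_2 = +1.
v=13: a=13^0·(≡8), b=13^-2·(≡12) mod 13; (8|13)=-1, (12|13)=+1; (−1)^{0·-2·6}·(-1)^-2·(+1)^0 = +1.
v=3: a=3^2·(≡2), b=3^6·(≡1) mod 3; (2|3)=-1, (1|3)=+1; (−1)^{2·6·1}·(-1)^6·(+1)^2 = +1.
v=∞: -31 < 0 and -290 < 0  ⇒  (a,b)_∞ = -1.
v=31: a=31^1·(≡22), b=31^2·(≡16) mod 31; (22|31)=-1, (16|31)=+1; (−1)^{1·2·15}·(-1)^2·(+1)^1 = +1.
v=5: a=5^0·(≡1), b=5^-1·(≡3) mod 5; (1|5)=+1, (3|5)=-1; (−1)^{0·-1·2}·(+1)^-1·(-1)^0 = +1.
v=29: a=29^2·(≡3), b=29^3·(≡8) mod 29; (3|29)=-1, (8|29)=-1; (−1)^{2·3·14}·(-1)^3·(-1)^2 = -1.
Ram(-31, -290) = {29, ∞}; no ℚ_29-point on the conic.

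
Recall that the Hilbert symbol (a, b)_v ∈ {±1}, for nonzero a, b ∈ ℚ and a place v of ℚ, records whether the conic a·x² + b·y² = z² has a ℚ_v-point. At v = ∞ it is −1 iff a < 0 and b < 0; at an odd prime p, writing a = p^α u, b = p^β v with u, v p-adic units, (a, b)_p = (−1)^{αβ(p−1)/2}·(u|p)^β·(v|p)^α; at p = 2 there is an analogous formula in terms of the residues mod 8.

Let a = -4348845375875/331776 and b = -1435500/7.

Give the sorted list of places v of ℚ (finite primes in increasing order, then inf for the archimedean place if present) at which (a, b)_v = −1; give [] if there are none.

(a, b) ≡ (-35, -11165) mod (ℚ^×)²; places V = {2, 3, 5, 7, 11, 13, 17, 29, ∞}.
(a,b)_13: α=2, u≡12; β=0, v≡11 (mod 13); (12|13)=+1, (11|13)=-1; sign (−1)^0·+1^0·-1^2 = +1.
(a,b)_29: α=2, u≡23; β=1, v≡17 (mod 29); (23|29)=+1, (17|29)=-1; sign (−1)^0·+1^1·-1^2 = +1.
(a,b)_∞: sgn(-35)=−, sgn(-11165)=−, so -1.
(a,b)_17: α=2, u≡15; β=0, v≡2 (mod 17); (15|17)=+1, (2|17)=+1; sign (−1)^0·+1^0·+1^2 = +1.
(a,b)_3: α=-4, u≡1; β=2, v≡1 (mod 3); (1|3)=+1, (1|3)=+1; sign (−1)^0·+1^2·+1^-4 = +1.
(a,b)_11: α=2, u≡5; β=1, v≡10 (mod 11); (5|11)=+1, (10|11)=-1; sign (−1)^0·+1^1·-1^2 = +1.
(a,b)_2: α=-12, β=2; u≡5, v≡3 (mod 8); ε(u)ε(v)=0·1, αω(v)=-12·1, βω(u)=2·1; sum ≡ 0  ⇒  +1.
(a,b)_7: α=1, u≡1; β=-1, v≡4 (mod 7); (1|7)=+1, (4|7)=+1; sign (−1)^1·+1^-1·+1^1 = -1.
(a,b)_5: α=3, u≡3; β=3, v≡3 (mod 5); (3|5)=-1, (3|5)=-1; sign (−1)^0·-1^3·-1^3 = +1.
|Ram(-35, -11165)| = 2, even; anisotropic at {7, ∞}.

[7, inf]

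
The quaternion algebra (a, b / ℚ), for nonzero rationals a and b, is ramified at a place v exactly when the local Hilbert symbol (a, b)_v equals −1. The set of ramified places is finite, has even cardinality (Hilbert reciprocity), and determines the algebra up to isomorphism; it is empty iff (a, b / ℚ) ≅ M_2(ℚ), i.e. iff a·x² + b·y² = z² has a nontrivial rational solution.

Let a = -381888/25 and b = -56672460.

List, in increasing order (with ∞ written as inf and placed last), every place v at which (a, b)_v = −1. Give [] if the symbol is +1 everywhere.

[3, 5, 13, inf]

(a, b) ≡ (-663, -115) mod (ℚ^×)²; places V = {2, 3, 5, 13, 17, 23, ∞}.
(a,b)_13: α=1, u≡9; β=2, v≡8 (mod 13); (9|13)=+1, (8|13)=-1; sign (−1)^0·+1^2·-1^1 = -1.
(a,b)_∞: sgn(-663)=−, sgn(-115)=−, so -1.
(a,b)_2: α=6, β=2; u≡1, v≡5 (mod 8); ε(u)ε(v)=0·0, αω(v)=6·1, βω(u)=2·0; sum ≡ 0  ⇒  +1.
(a,b)_17: α=1, u≡14; β=0, v≡15 (mod 17); (14|17)=-1, (15|17)=+1; sign (−1)^0·-1^0·+1^1 = +1.
(a,b)_5: α=-2, u≡2; β=1, v≡3 (mod 5); (2|5)=-1, (3|5)=-1; sign (−1)^0·-1^1·-1^-2 = -1.
(a,b)_3: α=3, u≡1; β=6, v≡2 (mod 3); (1|3)=+1, (2|3)=-1; sign (−1)^0·+1^6·-1^3 = -1.
(a,b)_23: α=0, u≡2; β=1, v≡16 (mod 23); (2|23)=+1, (16|23)=+1; sign (−1)^0·+1^1·+1^0 = +1.
Ram(-663, -115) = {3, 5, 13, ∞}; no ℚ_3-point on the conic.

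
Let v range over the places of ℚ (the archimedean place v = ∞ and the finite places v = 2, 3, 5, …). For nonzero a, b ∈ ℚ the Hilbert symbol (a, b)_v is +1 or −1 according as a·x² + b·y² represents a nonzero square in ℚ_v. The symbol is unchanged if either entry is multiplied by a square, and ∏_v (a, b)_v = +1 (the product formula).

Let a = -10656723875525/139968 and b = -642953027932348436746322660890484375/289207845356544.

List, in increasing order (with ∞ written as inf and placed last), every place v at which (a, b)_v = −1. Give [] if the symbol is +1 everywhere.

[7, 23, 41, inf]

Mod squares: a ≡ -913767, b ≡ -1019711. Check v ∈ {∞, 2, 3, 5, 7, 11, 13, 17, 19, 23, 41, 47}.
v=41: a=41^1·(≡11), b=41^1·(≡1) mod 41; (11|41)=-1, (1|41)=+1; (−1)^{1·1·20}·(-1)^1·(+1)^1 = -1.
v=17: a=17^1·(≡5), b=17^3·(≡10) mod 17; (5|17)=-1, (10|17)=-1; (−1)^{1·3·8}·(-1)^3·(-1)^1 = +1.
v=3: a=3^-7·(≡1), b=3^-24·(≡1) mod 3; (1|3)=+1, (1|3)=+1; (−1)^{-7·-24·1}·(+1)^-24·(+1)^-7 = +1.
v=23: a=23^1·(≡15), b=23^2·(≡5) mod 23; (15|23)=-1, (5|23)=-1; (−1)^{1·2·11}·(-1)^2·(-1)^1 = -1.
v=47: a=47^0·(≡18), b=47^2·(≡6) mod 47; (18|47)=+1, (6|47)=+1; (−1)^{0·2·23}·(+1)^2·(+1)^0 = +1.
v=19: a=19^1·(≡2), b=19^3·(≡17) mod 19; (2|19)=-1, (17|19)=+1; (−1)^{1·3·9}·(-1)^3·(+1)^1 = +1.
v=13: a=13^4·(≡12), b=13^10·(≡3) mod 13; (12|13)=+1, (3|13)=+1; (−1)^{4·10·6}·(+1)^10·(+1)^4 = +1.
v=7: a=7^2·(≡5), b=7^5·(≡4) mod 7; (5|7)=-1, (4|7)=+1; (−1)^{2·5·3}·(-1)^5·(+1)^2 = -1.
v=5: a=5^2·(≡3), b=5^6·(≡1) mod 5; (3|5)=-1, (1|5)=+1; (−1)^{2·6·2}·(-1)^6·(+1)^2 = +1.
v=11: a=11^0·(≡5), b=11^1·(≡7) mod 11; (5|11)=+1, (7|11)=-1; (−1)^{0·1·5}·(+1)^1·(-1)^0 = +1.
v=2: v_2(a)=-6, v_2(b)=-10; units ≡ 1, 1 (mod 8); ε·ε+αω+βω = 0·0+-6·0+-10·0 ≡ 0  ⇒  (a,b)_2 = +1.
v=∞: -913767 < 0 and -1019711 < 0  ⇒  (a,b)_∞ = -1.
|Ram(-913767, -1019711)| = 4, even; anisotropic at {7, 23, 41, ∞}.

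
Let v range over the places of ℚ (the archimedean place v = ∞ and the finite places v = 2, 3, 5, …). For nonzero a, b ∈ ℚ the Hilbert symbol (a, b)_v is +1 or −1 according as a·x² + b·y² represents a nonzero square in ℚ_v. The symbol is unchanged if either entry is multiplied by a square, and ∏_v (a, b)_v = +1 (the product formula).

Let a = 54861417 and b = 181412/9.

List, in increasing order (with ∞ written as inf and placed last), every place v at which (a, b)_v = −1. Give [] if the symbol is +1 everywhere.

[11, 19, 23, 29]

Mod squares: a ≡ 6095713, b ≡ 45353. Check v ∈ {∞, 2, 3, 7, 11, 13, 19, 23, 29, 31, 37}.
v=19: a=19^1·(≡13), b=19^1·(≡18) mod 19; (13|19)=-1, (18|19)=-1; (−1)^{1·1·9}·(-1)^1·(-1)^1 = -1.
v=29: a=29^1·(≡16), b=29^0·(≡18) mod 29; (16|29)=+1, (18|29)=-1; (−1)^{1·0·14}·(+1)^0·(-1)^1 = -1.
v=31: a=31^0·(≡4), b=31^1·(≡13) mod 31; (4|31)=+1, (13|31)=-1; (−1)^{0·1·15}·(+1)^1·(-1)^0 = +1.
v=2: v_2(a)=0, v_2(b)=2; units ≡ 1, 1 (mod 8); ε·ε+αω+βω = 0·0+0·0+2·0 ≡ 0  ⇒  (a,b)_2 = +1.
v=7: a=7^0·(≡2), b=7^1·(≡1) mod 7; (2|7)=+1, (1|7)=+1; (−1)^{0·1·3}·(+1)^1·(+1)^0 = +1.
v=13: a=13^1·(≡10), b=13^0·(≡4) mod 13; (10|13)=+1, (4|13)=+1; (−1)^{1·0·6}·(+1)^0·(+1)^1 = +1.
v=37: a=37^1·(≡3), b=37^0·(≡33) mod 37; (3|37)=+1, (33|37)=+1; (−1)^{1·0·18}·(+1)^0·(+1)^1 = +1.
v=11: a=11^0·(≡6), b=11^1·(≡4) mod 11; (6|11)=-1, (4|11)=+1; (−1)^{0·1·5}·(-1)^1·(+1)^0 = -1.
v=3: a=3^2·(≡1), b=3^-2·(≡2) mod 3; (1|3)=+1, (2|3)=-1; (−1)^{2·-2·1}·(+1)^-2·(-1)^2 = +1.
v=∞: 6095713 > 0 and 45353 > 0  ⇒  (a,b)_∞ = +1.
v=23: a=23^1·(≡18), b=23^0·(≡14) mod 23; (18|23)=+1, (14|23)=-1; (−1)^{1·0·11}·(+1)^0·(-1)^1 = -1.
Ram(6095713, 45353) = {11, 19, 23, 29}; no ℚ_11-point on the conic.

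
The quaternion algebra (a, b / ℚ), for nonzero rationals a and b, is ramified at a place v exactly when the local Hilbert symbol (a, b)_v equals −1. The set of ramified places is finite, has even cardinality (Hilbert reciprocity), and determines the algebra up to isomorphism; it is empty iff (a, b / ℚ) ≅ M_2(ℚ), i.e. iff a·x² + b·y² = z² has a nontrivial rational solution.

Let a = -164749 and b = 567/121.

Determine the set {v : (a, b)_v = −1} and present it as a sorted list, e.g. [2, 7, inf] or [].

Mod squares: a ≡ -164749, b ≡ 7. Check v ∈ {∞, 2, 3, 7, 11, 13, 19, 23, 29}.
v=29: a=29^1·(≡3), b=29^0·(≡9) mod 29; (3|29)=-1, (9|29)=+1; (−1)^{1·0·14}·(-1)^0·(+1)^1 = +1.
v=7: a=7^0·(≡3), b=7^1·(≡2) mod 7; (3|7)=-1, (2|7)=+1; (−1)^{0·1·3}·(-1)^1·(+1)^0 = -1.
v=23: a=23^1·(≡13), b=23^0·(≡14) mod 23; (13|23)=+1, (14|23)=-1; (−1)^{1·0·11}·(+1)^0·(-1)^1 = -1.
v=13: a=13^1·(≡2), b=13^0·(≡2) mod 13; (2|13)=-1, (2|13)=-1; (−1)^{1·0·6}·(-1)^0·(-1)^1 = -1.
v=2: v_2(a)=0, v_2(b)=0; units ≡ 3, 7 (mod 8); ε·ε+αω+βω = 1·1+0·0+0·1 ≡ 1  ⇒  (a,b)_2 = -1.
v=11: a=11^0·(≡9), b=11^-2·(≡6) mod 11; (9|11)=+1, (6|11)=-1; (−1)^{0·-2·5}·(+1)^-2·(-1)^0 = +1.
v=∞: -164749 < 0 and 7 > 0  ⇒  (a,b)_∞ = +1.
v=3: a=3^0·(≡2), b=3^4·(≡1) mod 3; (2|3)=-1, (1|3)=+1; (−1)^{0·4·1}·(-1)^4·(+1)^0 = +1.
v=19: a=19^1·(≡12), b=19^0·(≡5) mod 19; (12|19)=-1, (5|19)=+1; (−1)^{1·0·9}·(-1)^0·(+1)^1 = +1.
(-164749, 7 / ℚ) ramifies at {2, 7, 13, 23}: a division algebra.

[2, 7, 13, 23]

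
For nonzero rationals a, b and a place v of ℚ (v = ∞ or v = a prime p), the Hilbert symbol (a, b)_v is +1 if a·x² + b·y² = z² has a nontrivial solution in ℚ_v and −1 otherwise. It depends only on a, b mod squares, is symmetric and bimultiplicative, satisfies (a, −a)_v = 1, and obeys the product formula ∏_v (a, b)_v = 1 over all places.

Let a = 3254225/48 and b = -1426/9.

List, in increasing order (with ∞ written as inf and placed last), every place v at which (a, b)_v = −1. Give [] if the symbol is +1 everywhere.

[3, 19]

Mod squares: a ≡ 390507, b ≡ -1426. Check v ∈ {∞, 2, 3, 5, 13, 17, 19, 23, 31}.
v=19: a=19^1·(≡18), b=19^0·(≡2) mod 19; (18|19)=-1, (2|19)=-1; (−1)^{1·0·9}·(-1)^0·(-1)^1 = -1.
v=5: a=5^2·(≡3), b=5^0·(≡1) mod 5; (3|5)=-1, (1|5)=+1; (−1)^{2·0·2}·(-1)^0·(+1)^2 = +1.
v=3: a=3^-1·(≡2), b=3^-2·(≡2) mod 3; (2|3)=-1, (2|3)=-1; (−1)^{-1·-2·1}·(-1)^-2·(-1)^-1 = -1.
v=31: a=31^1·(≡6), b=31^1·(≡19) mod 31; (6|31)=-1, (19|31)=+1; (−1)^{1·1·15}·(-1)^1·(+1)^1 = +1.
v=∞: 390507 > 0 and -1426 < 0  ⇒  (a,b)_∞ = +1.
v=23: a=23^0·(≡12), b=23^1·(≡11) mod 23; (12|23)=+1, (11|23)=-1; (−1)^{0·1·11}·(+1)^1·(-1)^0 = +1.
v=2: v_2(a)=-4, v_2(b)=1; units ≡ 3, 7 (mod 8); ε·ε+αω+βω = 1·1+-4·0+1·1 ≡ 0  ⇒  (a,b)_2 = +1.
v=17: a=17^1·(≡4), b=17^0·(≡4) mod 17; (4|17)=+1, (4|17)=+1; (−1)^{1·0·8}·(+1)^0·(+1)^1 = +1.
v=13: a=13^1·(≡4), b=13^0·(≡12) mod 13; (4|13)=+1, (12|13)=+1; (−1)^{1·0·6}·(+1)^0·(+1)^1 = +1.
(390507, -1426 / ℚ) ramifies at {3, 19}: a division algebra.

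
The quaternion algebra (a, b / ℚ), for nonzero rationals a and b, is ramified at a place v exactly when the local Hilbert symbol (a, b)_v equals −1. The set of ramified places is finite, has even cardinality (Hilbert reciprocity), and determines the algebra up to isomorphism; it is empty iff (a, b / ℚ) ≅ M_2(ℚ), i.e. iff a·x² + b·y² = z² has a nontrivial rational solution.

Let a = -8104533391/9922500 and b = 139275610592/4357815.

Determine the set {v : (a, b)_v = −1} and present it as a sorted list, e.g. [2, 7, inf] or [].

(a, b) ≡ (-31, 930) mod (ℚ^×)²; places V = {2, 3, 5, 7, 11, 17, 19, 23, 31, 37, 41, ∞}.
(a,b)_∞: sgn(-31)=−, sgn(930)=+, so +1.
(a,b)_19: α=2, u≡7; β=0, v≡18 (mod 19); (7|19)=+1, (18|19)=-1; sign (−1)^0·+1^0·-1^2 = +1.
(a,b)_37: α=2, u≡31; β=0, v≡20 (mod 37); (31|37)=-1, (20|37)=-1; sign (−1)^0·-1^0·-1^2 = +1.
(a,b)_17: α=0, u≡10; β=4, v≡5 (mod 17); (10|17)=-1, (5|17)=-1; sign (−1)^0·-1^4·-1^0 = +1.
(a,b)_41: α=0, u≡25; β=2, v≡28 (mod 41); (25|41)=+1, (28|41)=-1; sign (−1)^0·+1^2·-1^0 = +1.
(a,b)_2: α=-2, β=5; u≡1, v≡1 (mod 8); ε(u)ε(v)=0·0, αω(v)=-2·0, βω(u)=5·0; sum ≡ 0  ⇒  +1.
(a,b)_31: α=1, u≡21; β=1, v≡23 (mod 31); (21|31)=-1, (23|31)=-1; sign (−1)^1·-1^1·-1^1 = -1.
(a,b)_23: α=2, u≡5; β=0, v≡5 (mod 23); (5|23)=-1, (5|23)=-1; sign (−1)^0·-1^0·-1^2 = +1.
(a,b)_11: α=0, u≡7; β=-2, v≡8 (mod 11); (7|11)=-1, (8|11)=-1; sign (−1)^0·-1^-2·-1^0 = +1.
(a,b)_5: α=-4, u≡4; β=-1, v≡4 (mod 5); (4|5)=+1, (4|5)=+1; sign (−1)^0·+1^-1·+1^-4 = +1.
(a,b)_3: α=-4, u≡2; β=-1, v≡1 (mod 3); (2|3)=-1, (1|3)=+1; sign (−1)^0·-1^-1·+1^-4 = -1.
(a,b)_7: α=-2, u≡1; β=-4, v≡3 (mod 7); (1|7)=+1, (3|7)=-1; sign (−1)^0·+1^-4·-1^-2 = +1.
(-31, 930 / ℚ) ramifies at {3, 31}: a division algebra.

[3, 31]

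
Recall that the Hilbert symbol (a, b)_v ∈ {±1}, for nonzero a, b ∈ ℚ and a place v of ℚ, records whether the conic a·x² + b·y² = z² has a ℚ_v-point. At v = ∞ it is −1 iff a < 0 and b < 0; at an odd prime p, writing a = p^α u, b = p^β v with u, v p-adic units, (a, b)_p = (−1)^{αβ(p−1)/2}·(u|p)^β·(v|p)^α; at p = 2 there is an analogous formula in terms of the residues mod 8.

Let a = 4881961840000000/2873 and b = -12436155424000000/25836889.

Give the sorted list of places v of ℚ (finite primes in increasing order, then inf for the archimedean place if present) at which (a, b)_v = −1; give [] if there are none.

[2, 7, 17, 31]

Mod squares: a ≡ 14368655, b ≡ -17794. Check v ∈ {∞, 2, 5, 7, 11, 13, 17, 19, 23, 31, 41}.
v=2: v_2(a)=10, v_2(b)=11; units ≡ 7, 7 (mod 8); ε·ε+αω+βω = 1·1+10·0+11·0 ≡ 1  ⇒  (a,b)_2 = -1.
v=11: a=11^0·(≡4), b=11^2·(≡4) mod 11; (4|11)=+1, (4|11)=+1; (−1)^{0·2·5}·(+1)^2·(+1)^0 = +1.
v=23: a=23^0·(≡16), b=23^-2·(≡3) mod 23; (16|23)=+1, (3|23)=+1; (−1)^{0·-2·11}·(+1)^-2·(+1)^0 = +1.
v=17: a=17^-1·(≡1), b=17^-2·(≡10) mod 17; (1|17)=+1, (10|17)=-1; (−1)^{-1·-2·8}·(+1)^-2·(-1)^-1 = -1.
v=5: a=5^7·(≡4), b=5^6·(≡1) mod 5; (4|5)=+1, (1|5)=+1; (−1)^{7·6·2}·(+1)^6·(+1)^7 = +1.
v=41: a=41^1·(≡24), b=41^1·(≡19) mod 41; (24|41)=-1, (19|41)=-1; (−1)^{1·1·20}·(-1)^1·(-1)^1 = +1.
v=∞: 14368655 > 0 and -17794 < 0  ⇒  (a,b)_∞ = +1.
v=31: a=31^1·(≡30), b=31^1·(≡30) mod 31; (30|31)=-1, (30|31)=-1; (−1)^{1·1·15}·(-1)^1·(-1)^1 = -1.
v=13: a=13^-2·(≡7), b=13^-2·(≡9) mod 13; (7|13)=-1, (9|13)=+1; (−1)^{-2·-2·6}·(-1)^-2·(+1)^-2 = +1.
v=19: a=19^3·(≡17), b=19^2·(≡6) mod 19; (17|19)=+1, (6|19)=+1; (−1)^{3·2·9}·(+1)^2·(+1)^3 = +1.
v=7: a=7^1·(≡3), b=7^1·(≡5) mod 7; (3|7)=-1, (5|7)=-1; (−1)^{1·1·3}·(-1)^1·(-1)^1 = -1.
|Ram(14368655, -17794)| = 4, even; anisotropic at {2, 7, 17, 31}.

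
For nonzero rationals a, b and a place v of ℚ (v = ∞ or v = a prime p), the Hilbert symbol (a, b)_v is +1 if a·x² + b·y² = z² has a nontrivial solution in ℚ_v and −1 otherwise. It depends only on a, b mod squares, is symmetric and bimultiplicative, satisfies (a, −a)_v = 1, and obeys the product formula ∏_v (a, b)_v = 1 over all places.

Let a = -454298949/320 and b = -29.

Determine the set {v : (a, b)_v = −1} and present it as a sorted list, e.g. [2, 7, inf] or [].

[2, inf]

Mod squares: a ≡ -3705, b ≡ -29. Check v ∈ {∞, 2, 3, 5, 13, 19, 29}.
v=∞: -3705 < 0 and -29 < 0  ⇒  (a,b)_∞ = -1.
v=2: v_2(a)=-6, v_2(b)=0; units ≡ 7, 3 (mod 8); ε·ε+αω+βω = 1·1+-6·1+0·0 ≡ 1  ⇒  (a,b)_2 = -1.
v=29: a=29^2·(≡23), b=29^1·(≡28) mod 29; (23|29)=+1, (28|29)=+1; (−1)^{2·1·14}·(+1)^1·(+1)^2 = +1.
v=5: a=5^-1·(≡4), b=5^0·(≡1) mod 5; (4|5)=+1, (1|5)=+1; (−1)^{-1·0·2}·(+1)^0·(+1)^-1 = +1.
v=19: a=19^1·(≡18), b=19^0·(≡9) mod 19; (18|19)=-1, (9|19)=+1; (−1)^{1·0·9}·(-1)^0·(+1)^1 = +1.
v=3: a=3^7·(≡1), b=3^0·(≡1) mod 3; (1|3)=+1, (1|3)=+1; (−1)^{7·0·1}·(+1)^0·(+1)^7 = +1.
v=13: a=13^1·(≡9), b=13^0·(≡10) mod 13; (9|13)=+1, (10|13)=+1; (−1)^{1·0·6}·(+1)^0·(+1)^1 = +1.
|Ram(-3705, -29)| = 2, even; anisotropic at {2, ∞}.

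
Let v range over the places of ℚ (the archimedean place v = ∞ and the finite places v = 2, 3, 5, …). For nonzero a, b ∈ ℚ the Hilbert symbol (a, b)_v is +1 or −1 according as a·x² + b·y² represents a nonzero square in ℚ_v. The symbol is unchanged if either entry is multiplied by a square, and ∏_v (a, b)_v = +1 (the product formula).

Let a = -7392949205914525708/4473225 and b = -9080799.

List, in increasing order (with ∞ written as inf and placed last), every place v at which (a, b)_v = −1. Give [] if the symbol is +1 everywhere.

(a, b) ≡ (-1147, -9080799) mod (ℚ^×)²; places V = {2, 3, 5, 7, 13, 29, 31, 37, 41, 47, 53, ∞}.
(a,b)_13: α=2, u≡4; β=1, v≡6 (mod 13); (4|13)=+1, (6|13)=-1; sign (−1)^0·+1^1·-1^2 = +1.
(a,b)_29: α=2, u≡23; β=1, v≡11 (mod 29); (23|29)=+1, (11|29)=-1; sign (−1)^0·+1^1·-1^2 = +1.
(a,b)_47: α=-2, u≡16; β=0, v≡24 (mod 47); (16|47)=+1, (24|47)=+1; sign (−1)^0·+1^0·+1^-2 = +1.
(a,b)_37: α=1, u≡19; β=1, v≡31 (mod 37); (19|37)=-1, (31|37)=-1; sign (−1)^0·-1^1·-1^1 = +1.
(a,b)_5: α=-2, u≡3; β=0, v≡1 (mod 5); (3|5)=-1, (1|5)=+1; sign (−1)^0·-1^0·+1^-2 = +1.
(a,b)_7: α=4, u≡1; β=1, v≡4 (mod 7); (1|7)=+1, (4|7)=+1; sign (−1)^0·+1^1·+1^4 = +1.
(a,b)_∞: sgn(-1147)=−, sgn(-9080799)=−, so -1.
(a,b)_31: α=1, u≡16; β=1, v≡21 (mod 31); (16|31)=+1, (21|31)=-1; sign (−1)^1·+1^1·-1^1 = +1.
(a,b)_41: α=2, u≡37; β=0, v≡4 (mod 41); (37|41)=+1, (4|41)=+1; sign (−1)^0·+1^0·+1^2 = +1.
(a,b)_2: α=2, β=0; u≡5, v≡1 (mod 8); ε(u)ε(v)=0·0, αω(v)=2·0, βω(u)=0·1; sum ≡ 0  ⇒  +1.
(a,b)_53: α=2, u≡33; β=0, v≡9 (mod 53); (33|53)=-1, (9|53)=+1; sign (−1)^0·-1^0·+1^2 = +1.
(a,b)_3: α=-4, u≡2; β=1, v≡1 (mod 3); (2|3)=-1, (1|3)=+1; sign (−1)^0·-1^1·+1^-4 = -1.
(-1147, -9080799 / ℚ) ramifies at {3, ∞}: a division algebra.

[3, inf]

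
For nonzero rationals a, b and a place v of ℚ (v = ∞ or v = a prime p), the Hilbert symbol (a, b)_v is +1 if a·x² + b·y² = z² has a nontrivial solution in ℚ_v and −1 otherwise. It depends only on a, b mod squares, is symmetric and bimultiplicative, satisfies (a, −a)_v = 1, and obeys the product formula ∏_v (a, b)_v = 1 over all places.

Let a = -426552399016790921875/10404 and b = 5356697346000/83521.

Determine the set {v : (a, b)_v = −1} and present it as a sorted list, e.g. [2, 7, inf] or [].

Mod squares: a ≡ -91, b ≡ 165. Check v ∈ {∞, 2, 3, 5, 7, 11, 13, 17}.
v=7: a=7^3·(≡1), b=7^2·(≡1) mod 7; (1|7)=+1, (1|7)=+1; (−1)^{3·2·3}·(+1)^2·(+1)^3 = +1.
v=3: a=3^-2·(≡2), b=3^5·(≡1) mod 3; (2|3)=-1, (1|3)=+1; (−1)^{-2·5·1}·(-1)^5·(+1)^-2 = -1.
v=2: v_2(a)=-2, v_2(b)=4; units ≡ 5, 5 (mod 8); ε·ε+αω+βω = 0·0+-2·1+4·1 ≡ 0  ⇒  (a,b)_2 = +1.
v=5: a=5^6·(≡4), b=5^3·(≡3) mod 5; (4|5)=+1, (3|5)=-1; (−1)^{6·3·2}·(+1)^3·(-1)^6 = +1.
v=13: a=13^5·(≡8), b=13^2·(≡4) mod 13; (8|13)=-1, (4|13)=+1; (−1)^{5·2·6}·(-1)^2·(+1)^5 = +1.
v=17: a=17^-2·(≡5), b=17^-4·(≡6) mod 17; (5|17)=-1, (6|17)=-1; (−1)^{-2·-4·8}·(-1)^-4·(-1)^-2 = +1.
v=∞: -91 < 0 and 165 > 0  ⇒  (a,b)_∞ = +1.
v=11: a=11^8·(≡6), b=11^3·(≡9) mod 11; (6|11)=-1, (9|11)=+1; (−1)^{8·3·5}·(-1)^3·(+1)^8 = -1.
|Ram(-91, 165)| = 2, even; anisotropic at {3, 11}.

[3, 11]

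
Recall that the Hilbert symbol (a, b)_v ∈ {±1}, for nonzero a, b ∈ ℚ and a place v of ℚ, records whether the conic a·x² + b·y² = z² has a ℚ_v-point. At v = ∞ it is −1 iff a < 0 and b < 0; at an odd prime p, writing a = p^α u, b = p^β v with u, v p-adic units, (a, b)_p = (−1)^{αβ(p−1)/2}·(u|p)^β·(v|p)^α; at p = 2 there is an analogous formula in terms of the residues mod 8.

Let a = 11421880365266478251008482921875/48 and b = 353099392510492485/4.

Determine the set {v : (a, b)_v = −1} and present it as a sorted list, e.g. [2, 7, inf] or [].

(a, b) ≡ (252681, 795685) mod (ℚ^×)²; places V = {2, 3, 5, 11, 13, 17, 19, 23, 29, 31, 37, ∞}.
(a,b)_29: α=4, u≡7; β=2, v≡27 (mod 29); (7|29)=+1, (27|29)=-1; sign (−1)^0·+1^2·-1^4 = +1.
(a,b)_19: α=3, u≡18; β=2, v≡8 (mod 19); (18|19)=-1, (8|19)=-1; sign (−1)^0·-1^2·-1^3 = -1.
(a,b)_23: α=2, u≡4; β=1, v≡6 (mod 23); (4|23)=+1, (6|23)=+1; sign (−1)^0·+1^1·+1^2 = +1.
(a,b)_2: α=-4, β=-2; u≡1, v≡5 (mod 8); ε(u)ε(v)=0·0, αω(v)=-4·1, βω(u)=-2·0; sum ≡ 0  ⇒  +1.
(a,b)_∞: sgn(252681)=+, sgn(795685)=+, so +1.
(a,b)_31: α=3, u≡26; β=2, v≡10 (mod 31); (26|31)=-1, (10|31)=+1; sign (−1)^0·-1^2·+1^3 = +1.
(a,b)_11: α=1, u≡4; β=1, v≡8 (mod 11); (4|11)=+1, (8|11)=-1; sign (−1)^1·+1^1·-1^1 = +1.
(a,b)_17: α=2, u≡3; β=1, v≡9 (mod 17); (3|17)=-1, (9|17)=+1; sign (−1)^0·-1^1·+1^2 = -1.
(a,b)_37: α=2, u≡19; β=1, v≡20 (mod 37); (19|37)=-1, (20|37)=-1; sign (−1)^0·-1^1·-1^2 = -1.
(a,b)_13: α=3, u≡6; β=2, v≡6 (mod 13); (6|13)=-1, (6|13)=-1; sign (−1)^0·-1^2·-1^3 = -1.
(a,b)_3: α=-1, u≡2; β=2, v≡1 (mod 3); (2|3)=-1, (1|3)=+1; sign (−1)^0·-1^2·+1^-1 = +1.
(a,b)_5: α=6, u≡4; β=1, v≡3 (mod 5); (4|5)=+1, (3|5)=-1; sign (−1)^0·+1^1·-1^6 = +1.
Ram(252681, 795685) = {13, 17, 19, 37}; no ℚ_13-point on the conic.

[13, 17, 19, 37]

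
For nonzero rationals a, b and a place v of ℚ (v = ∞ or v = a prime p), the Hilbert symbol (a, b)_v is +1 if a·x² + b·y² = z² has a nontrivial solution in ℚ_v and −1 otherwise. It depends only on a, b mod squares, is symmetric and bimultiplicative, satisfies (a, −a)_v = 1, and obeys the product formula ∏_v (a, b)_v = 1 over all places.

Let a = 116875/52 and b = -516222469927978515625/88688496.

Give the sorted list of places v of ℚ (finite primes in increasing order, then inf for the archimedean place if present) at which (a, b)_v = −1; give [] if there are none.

[11, 13, 17, 19]

(a, b) ≡ (2431, -138567) mod (ℚ^×)²; places V = {2, 3, 5, 7, 11, 13, 17, 19, 29, 41, ∞}.
(a,b)_2: α=-2, β=-4; u≡7, v≡1 (mod 8); ε(u)ε(v)=1·0, αω(v)=-2·0, βω(u)=-4·0; sum ≡ 0  ⇒  +1.
(a,b)_11: α=1, u≡4; β=1, v≡4 (mod 11); (4|11)=+1, (4|11)=+1; sign (−1)^1·+1^1·+1^1 = -1.
(a,b)_7: α=0, u≡1; β=2, v≡3 (mod 7); (1|7)=+1, (3|7)=-1; sign (−1)^0·+1^2·-1^0 = +1.
(a,b)_∞: sgn(2431)=+, sgn(-138567)=−, so +1.
(a,b)_13: α=-1, u≡11; β=-3, v≡4 (mod 13); (11|13)=-1, (4|13)=+1; sign (−1)^0·-1^-3·+1^-1 = -1.
(a,b)_5: α=4, u≡1; β=14, v≡2 (mod 5); (1|5)=+1, (2|5)=-1; sign (−1)^0·+1^14·-1^4 = +1.
(a,b)_17: α=1, u≡7; β=3, v≡1 (mod 17); (7|17)=-1, (1|17)=+1; sign (−1)^0·-1^3·+1^1 = -1.
(a,b)_3: α=0, u≡1; β=-1, v≡2 (mod 3); (1|3)=+1, (2|3)=-1; sign (−1)^0·+1^-1·-1^0 = +1.
(a,b)_29: α=0, u≡4; β=-2, v≡4 (mod 29); (4|29)=+1, (4|29)=+1; sign (−1)^0·+1^-2·+1^0 = +1.
(a,b)_19: α=0, u≡14; β=1, v≡3 (mod 19); (14|19)=-1, (3|19)=-1; sign (−1)^0·-1^1·-1^0 = -1.
(a,b)_41: α=0, u≡6; β=2, v≡28 (mod 41); (6|41)=-1, (28|41)=-1; sign (−1)^0·-1^2·-1^0 = +1.
|Ram(2431, -138567)| = 4, even; anisotropic at {11, 13, 17, 19}.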